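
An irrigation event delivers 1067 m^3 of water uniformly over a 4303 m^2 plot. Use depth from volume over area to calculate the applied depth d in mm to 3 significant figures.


Approach: apply depth from volume over area, d = (V/A)*1000.
d = (1067 / 4303) * 1000 = 248 mm
Therefore the applied depth d = 248 mm.


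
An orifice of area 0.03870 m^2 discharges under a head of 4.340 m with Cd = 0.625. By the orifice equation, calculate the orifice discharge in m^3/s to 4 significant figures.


Approach: apply the orifice equation, Q = Cd*A*sqrt(2*g*h).
Q = 0.625 * 0.03870 * sqrt(2*9.81*4.340) = 0.2232 m^3/s
Therefore the orifice discharge = 0.2232 m^3/s.


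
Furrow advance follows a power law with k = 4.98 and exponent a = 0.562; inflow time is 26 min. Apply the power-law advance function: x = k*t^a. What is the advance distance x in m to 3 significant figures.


x = 4.98 * 26^0.562 = 31.1 m
Therefore the advance distance x = 31.1 m.


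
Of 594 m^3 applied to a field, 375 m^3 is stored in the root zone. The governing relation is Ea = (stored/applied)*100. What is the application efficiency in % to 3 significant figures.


Ea = (375/594)*100 = 63.1 %
Therefore the application efficiency = 63.1 %.


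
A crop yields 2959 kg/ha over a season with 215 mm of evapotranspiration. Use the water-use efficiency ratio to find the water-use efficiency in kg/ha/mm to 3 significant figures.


Approach: apply the water-use efficiency ratio, WUE = yield/ET.
WUE = 2959 / 215 = 13.8 kg/ha/mm
Therefore the water-use efficiency = 13.8 kg/ha/mm.


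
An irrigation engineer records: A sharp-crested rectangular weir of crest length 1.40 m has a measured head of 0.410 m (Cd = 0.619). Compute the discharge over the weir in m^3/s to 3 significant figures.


Approach: apply the rectangular weir equation, Q = (2/3)*Cd*L*sqrt(2g)*H^1.5.
Q = (2/3)*0.619*1.40*sqrt(2*9.81)*0.410^1.5 = 0.672 m^3/s
Therefore the discharge over the weir = 0.672 m^3/s.


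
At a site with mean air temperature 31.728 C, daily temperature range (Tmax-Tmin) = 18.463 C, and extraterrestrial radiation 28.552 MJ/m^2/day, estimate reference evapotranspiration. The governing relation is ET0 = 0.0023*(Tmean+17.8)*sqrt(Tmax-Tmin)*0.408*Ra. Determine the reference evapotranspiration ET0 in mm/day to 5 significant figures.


ET0 = 0.0023*(31.728+17.8)*sqrt(18.463)*0.408*28.552 = 5.7020 mm/day
Therefore the reference evapotranspiration ET0 = 5.7020 mm/day.


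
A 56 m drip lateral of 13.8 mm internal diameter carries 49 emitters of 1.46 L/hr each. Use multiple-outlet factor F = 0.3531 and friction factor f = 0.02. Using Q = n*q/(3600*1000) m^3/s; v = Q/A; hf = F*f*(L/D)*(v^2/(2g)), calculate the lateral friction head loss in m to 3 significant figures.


Q = 49*1.46/(3600*1000) = 1.9872e-05 m^3/s
A = pi*(13.8e-3/2)^2 = 1.4957e-04 m^2, so v = Q/A = 0.13286 m/s
hf = 0.3531*0.02*(56/0.0138)*(0.13286^2/(2*9.81)) = 0.0258 m
Therefore the lateral friction head loss = 0.0258 m.


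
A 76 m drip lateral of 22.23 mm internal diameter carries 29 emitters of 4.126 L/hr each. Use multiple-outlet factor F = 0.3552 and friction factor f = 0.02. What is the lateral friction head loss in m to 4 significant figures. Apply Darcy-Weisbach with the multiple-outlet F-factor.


Approach: apply Darcy-Weisbach with the multiple-outlet F-factor, Q = n*q/(3600*1000) m^3/s; v = Q/A; hf = F*f*(L/D)*(v^2/(2g)).
Q = 29*4.126/(3600*1000) = 3.32372e-05 m^3/s
A = pi*(22.23e-3/2)^2 = 3.88122e-04 m^2, so v = Q/A = 0.0856359 m/s
hf = 0.3552*0.02*(76/0.02223)*(0.0856359^2/(2*9.81)) = 0.009078 m
Therefore the lateral friction head loss = 0.009078 m.


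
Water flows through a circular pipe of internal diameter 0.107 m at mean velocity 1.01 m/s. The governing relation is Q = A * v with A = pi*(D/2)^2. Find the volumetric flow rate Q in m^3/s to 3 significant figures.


A = pi*(0.107/2)^2 = 0.0089920 m^2
Q = 0.0089920 * 1.01 = 0.00908 m^3/s
Therefore the volumetric flow rate Q = 0.00908 m^3/s.


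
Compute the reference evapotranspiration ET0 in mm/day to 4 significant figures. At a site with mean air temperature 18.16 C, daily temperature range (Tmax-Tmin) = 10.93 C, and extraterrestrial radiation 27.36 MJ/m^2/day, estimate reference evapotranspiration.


Approach: apply the Hargreaves-Samani method, ET0 = 0.0023*(Tmean+17.8)*sqrt(Tmax-Tmin)*0.408*Ra.
ET0 = 0.0023*(18.16+17.8)*sqrt(10.93)*0.408*27.36 = 3.052 mm/day
Therefore the reference evapotranspiration ET0 = 3.052 mm/day.


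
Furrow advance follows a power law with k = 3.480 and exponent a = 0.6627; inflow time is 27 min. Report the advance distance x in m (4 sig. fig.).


Approach: apply the power-law advance function, x = k*t^a.
x = 3.480 * 27^0.6627 = 30.91 m
Therefore the advance distance x = 30.91 m.


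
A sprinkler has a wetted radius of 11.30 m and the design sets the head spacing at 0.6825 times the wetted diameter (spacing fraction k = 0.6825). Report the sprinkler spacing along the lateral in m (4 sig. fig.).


Approach: apply the sprinkler spacing rule (spacing as a fraction of wetted diameter), S = k*(2*R).
S = 0.6825 * (2 * 11.30) = 15.42 m
Therefore the sprinkler spacing along the lateral = 15.42 m.


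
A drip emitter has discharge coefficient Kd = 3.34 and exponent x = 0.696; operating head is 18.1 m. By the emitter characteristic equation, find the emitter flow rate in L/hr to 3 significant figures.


Approach: apply the emitter characteristic equation, q = Kd * h^x.
q = 3.34 * 18.1^0.696 = 25.1 L/hr
Therefore the emitter flow rate = 25.1 L/hr.


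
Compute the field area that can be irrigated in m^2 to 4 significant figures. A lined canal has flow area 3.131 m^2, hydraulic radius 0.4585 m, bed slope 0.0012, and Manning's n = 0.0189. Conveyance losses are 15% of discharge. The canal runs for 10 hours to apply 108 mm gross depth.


Approach: apply Manning's equation with a conveyance and depth budget, Q = (1/n)*A*R^(2/3)*S^(1/2); Q_field = Q*(1-loss); Area = Q_field*t/(d/1000).
Step 1 — canal discharge (Manning's equation):
  Q = (1/0.0189) * 3.131 * 0.4585^(2/3) * 0.0012^(1/2) = 3.41223 m^3/s
Step 2 — delivered flow: Q_field = 3.41223*(1 - 15/100) = 2.90039 m^3/s
Step 3 — volume delivered: V = 2.90039 * 10*3600 = 104414 m^3
Step 4 — area served: A = V / (depth/1000) = 104414 / 0.108 = 966800 m^2
Therefore the field area that can be irrigated = 966800 m^2.


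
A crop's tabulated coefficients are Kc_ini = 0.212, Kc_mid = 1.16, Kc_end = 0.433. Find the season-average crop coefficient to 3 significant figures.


Approach: apply a simple seasonal average, Kc_avg = (Kc_ini + Kc_mid + Kc_end)/3.
Kc_avg = (0.212 + 1.16 + 0.433)/3 = 0.602
Therefore the season-average crop coefficient = 0.602.


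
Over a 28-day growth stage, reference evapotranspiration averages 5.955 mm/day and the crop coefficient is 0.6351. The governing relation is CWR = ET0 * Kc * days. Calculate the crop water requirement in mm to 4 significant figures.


CWR = 5.955 * 0.6351 * 28 = 105.9 mm
Therefore the crop water requirement = 105.9 mm.


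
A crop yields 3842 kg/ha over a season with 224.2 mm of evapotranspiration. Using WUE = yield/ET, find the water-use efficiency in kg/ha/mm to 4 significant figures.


WUE = 3842 / 224.2 = 17.14 kg/ha/mm
Therefore the water-use efficiency = 17.14 kg/ha/mm.


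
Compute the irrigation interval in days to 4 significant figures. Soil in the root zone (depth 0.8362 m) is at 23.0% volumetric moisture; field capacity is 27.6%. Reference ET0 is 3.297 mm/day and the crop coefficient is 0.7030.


Approach: apply soil-water budget scheduling, SMD = (FC-theta)/100*depth*1000; ETc = ET0*Kc; interval = SMD/ETc.
Step 1 — soil moisture deficit:
  SMD = (27.6 - 23.0)/100 * 0.8362 * 1000 = 38.4652 mm
Step 2 — daily crop ET (ETc = ET0*Kc):
  ETc = 3.297 * 0.7030 = 2.31779 mm/day
Step 3 — irrigation interval (SMD/ETc):
  interval = 38.4652 / 2.31779 = 16.60 days
Therefore the irrigation interval = 16.60 days.


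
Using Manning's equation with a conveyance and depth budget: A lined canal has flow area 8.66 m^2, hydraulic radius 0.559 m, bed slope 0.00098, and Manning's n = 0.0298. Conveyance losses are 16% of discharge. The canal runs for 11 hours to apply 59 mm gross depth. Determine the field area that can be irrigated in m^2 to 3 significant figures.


Approach: apply Manning's equation with a conveyance and depth budget, Q = (1/n)*A*R^(2/3)*S^(1/2); Q_field = Q*(1-loss); Area = Q_field*t/(d/1000).
Step 1 — canal discharge (Manning's equation):
  Q = (1/0.0298) * 8.66 * 0.559^(2/3) * 0.00098^(1/2) = 6.1734 m^3/s
Step 2 — delivered flow: Q_field = 6.1734*(1 - 16/100) = 5.1856 m^3/s
Step 3 — volume delivered: V = 5.1856 * 11*3600 = 205350 m^3
Step 4 — area served: A = V / (depth/1000) = 205350 / 0.059 = 3480000 m^2
Therefore the field area that can be irrigated = 3480000 m^2.


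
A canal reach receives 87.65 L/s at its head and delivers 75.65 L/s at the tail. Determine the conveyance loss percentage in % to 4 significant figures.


Approach: apply the conveyance loss ratio, loss% = ((Q_head - Q_tail)/Q_head)*100.
loss = ((87.65 - 75.65)/87.65)*100 = 13.69 %
Therefore the conveyance loss percentage = 13.69 %.


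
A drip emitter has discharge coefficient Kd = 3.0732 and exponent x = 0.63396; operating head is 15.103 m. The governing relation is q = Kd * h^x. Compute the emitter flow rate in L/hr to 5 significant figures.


q = 3.0732 * 15.103^0.63396 = 17.182 L/hr
Therefore the emitter flow rate = 17.182 L/hr.


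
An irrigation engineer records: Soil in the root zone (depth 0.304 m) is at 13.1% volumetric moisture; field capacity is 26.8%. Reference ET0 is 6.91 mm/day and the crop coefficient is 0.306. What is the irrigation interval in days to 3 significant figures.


Approach: apply soil-water budget scheduling, SMD = (FC-theta)/100*depth*1000; ETc = ET0*Kc; interval = SMD/ETc.
Step 1 — soil moisture deficit:
  SMD = (26.8 - 13.1)/100 * 0.304 * 1000 = 41.648 mm
Step 2 — daily crop ET (ETc = ET0*Kc):
  ETc = 6.91 * 0.306 = 2.1145 mm/day
Step 3 — irrigation interval (SMD/ETc):
  interval = 41.648 / 2.1145 = 19.7 days
Therefore the irrigation interval = 19.7 days.


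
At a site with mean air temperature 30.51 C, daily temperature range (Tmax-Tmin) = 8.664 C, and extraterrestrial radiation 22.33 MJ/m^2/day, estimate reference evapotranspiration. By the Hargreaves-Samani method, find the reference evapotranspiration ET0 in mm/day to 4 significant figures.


Approach: apply the Hargreaves-Samani method, ET0 = 0.0023*(Tmean+17.8)*sqrt(Tmax-Tmin)*0.408*Ra.
ET0 = 0.0023*(30.51+17.8)*sqrt(8.664)*0.408*22.33 = 2.980 mm/day
Therefore the reference evapotranspiration ET0 = 2.980 mm/day.


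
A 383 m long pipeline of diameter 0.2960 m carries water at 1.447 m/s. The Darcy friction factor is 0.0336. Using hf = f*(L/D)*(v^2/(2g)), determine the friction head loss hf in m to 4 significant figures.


hf = 0.0336 * (383/0.2960) * (1.447^2 / (2*9.81))
hf = 4.640 m
Therefore the friction head loss hf = 4.640 m.


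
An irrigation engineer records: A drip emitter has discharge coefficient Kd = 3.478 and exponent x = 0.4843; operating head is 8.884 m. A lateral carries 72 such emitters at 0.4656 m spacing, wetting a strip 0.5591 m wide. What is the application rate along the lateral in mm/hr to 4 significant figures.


Approach: apply the emitter equation with a lateral mass balance, q = Kd*h^x; Q = n*q; rate = Q/(n*spacing*width).
Step 1 — single emitter flow (q = Kd*h^x):
  q = 3.478 * 8.884^0.4843 = 10.0171 L/hr
Step 2 — total lateral flow: Q = 72 * 10.0171 = 721.229 L/hr
Step 3 — wetted area: A = 72 * 0.4656 * 0.5591 = 18.7428 m^2
Step 4 — application rate: Q/A = 721.229/18.7428 = 38.48 mm/hr
Therefore the application rate along the lateral = 38.48 mm/hr.


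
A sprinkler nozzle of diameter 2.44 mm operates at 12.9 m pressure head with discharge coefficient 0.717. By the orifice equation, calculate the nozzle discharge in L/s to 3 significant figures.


Approach: apply the orifice equation, Q = Cd*A*sqrt(2*g*h), A = pi*(d/2)^2.
A = pi*(2.44e-3/2)^2 = 4.6759e-06 m^2
Q = 0.717 * 4.6759e-06 * sqrt(2*9.81*12.9) * 1000 = 0.0533 L/s
Therefore the nozzle discharge = 0.0533 L/s.


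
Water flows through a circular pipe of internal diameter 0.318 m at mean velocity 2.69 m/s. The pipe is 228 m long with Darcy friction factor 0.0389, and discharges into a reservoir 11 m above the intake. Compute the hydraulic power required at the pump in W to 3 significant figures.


Approach: apply continuity + Darcy-Weisbach + hydraulic power, Q = A*v; hf = f*(L/D)*(v^2/(2g)); H = static + hf; P = rho*g*Q*H.
Step 1 — flow rate (continuity, Q = A*v):
  A = pi*(0.318/2)^2 = 0.079423 m^2
  Q = 0.079423 * 2.69 = 0.21365 m^3/s
Step 2 — friction head loss (Darcy-Weisbach):
  hf = 0.0389 * (228/0.318) * (2.69^2 / (2*9.81))
  hf = 10.286 m
Step 3 — total head: H = 11 + 10.286 = 21.286 m
Step 4 — hydraulic power (P = rho*g*Q*H):
  P = 1000 * 9.81 * 0.21365 * 21.286 = 44600 W
Therefore the hydraulic power required at the pump = 44600 W.


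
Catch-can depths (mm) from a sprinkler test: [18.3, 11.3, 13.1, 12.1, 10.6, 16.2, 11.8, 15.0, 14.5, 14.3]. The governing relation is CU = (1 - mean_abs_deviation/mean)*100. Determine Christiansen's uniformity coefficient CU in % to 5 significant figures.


mean = 13.72000 mm
mean |d_i - mean| = 1.940000 mm
CU = (1 - 1.940000/13.72000)*100 = 85.860 %
Therefore Christiansen's uniformity coefficient CU = 85.860 %.


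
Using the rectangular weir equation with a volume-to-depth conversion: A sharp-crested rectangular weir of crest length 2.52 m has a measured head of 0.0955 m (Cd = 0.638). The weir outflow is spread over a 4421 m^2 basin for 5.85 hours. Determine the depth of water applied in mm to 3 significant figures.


Approach: apply the rectangular weir equation with a volume-to-depth conversion, Q = (2/3)*Cd*L*sqrt(2g)*H^1.5; d = Q*t/A * 1000.
Step 1 — weir discharge:
  Q = (2/3)*0.638*2.52*sqrt(2*9.81)*0.0955^1.5 = 0.14011 m^3/s
Step 2 — volume: V = 0.14011 * 5.85*3600 = 2950.8 m^3
Step 3 — depth: d = V/A * 1000 = 2950.8/4421 * 1000 = 667 mm
Therefore the depth of water applied = 667 mm.


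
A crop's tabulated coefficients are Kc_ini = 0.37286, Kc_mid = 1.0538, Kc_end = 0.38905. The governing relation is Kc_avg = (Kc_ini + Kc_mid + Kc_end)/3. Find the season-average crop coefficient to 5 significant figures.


Kc_avg = (0.37286 + 1.0538 + 0.38905)/3 = 0.60524
Therefore the season-average crop coefficient = 0.60524.


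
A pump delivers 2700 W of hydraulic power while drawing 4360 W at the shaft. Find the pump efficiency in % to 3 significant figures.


Approach: apply the efficiency ratio, eta = (P_out/P_in)*100.
eta = (2700 / 4360) * 100 = 61.9 %
Therefore the pump efficiency = 61.9 %.


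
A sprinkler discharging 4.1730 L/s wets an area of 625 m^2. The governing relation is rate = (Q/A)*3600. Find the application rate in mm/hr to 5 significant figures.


rate = (4.1730 / 625) * 3600 = 24.036 mm/hr
Therefore the application rate = 24.036 mm/hr.


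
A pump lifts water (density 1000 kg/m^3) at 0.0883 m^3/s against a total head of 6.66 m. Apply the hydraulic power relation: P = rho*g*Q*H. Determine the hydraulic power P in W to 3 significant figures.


P = 1000 * 9.81 * 0.0883 * 6.66 = 5770 W
Therefore the hydraulic power P = 5770 W.


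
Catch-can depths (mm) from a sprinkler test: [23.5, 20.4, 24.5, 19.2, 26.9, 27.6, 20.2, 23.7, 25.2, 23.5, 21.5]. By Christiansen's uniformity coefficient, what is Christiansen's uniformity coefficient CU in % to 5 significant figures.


Approach: apply Christiansen's uniformity coefficient, CU = (1 - mean_abs_deviation/mean)*100.
mean = 23.29091 mm
mean |d_i - mean| = 2.157025 mm
CU = (1 - 2.157025/23.29091)*100 = 90.739 %
Therefore Christiansen's uniformity coefficient CU = 90.739 %.


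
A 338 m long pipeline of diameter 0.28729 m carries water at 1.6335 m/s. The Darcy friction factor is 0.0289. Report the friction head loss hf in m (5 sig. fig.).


Approach: apply the Darcy-Weisbach equation, hf = f*(L/D)*(v^2/(2g)).
hf = 0.0289 * (338/0.28729) * (1.6335^2 / (2*9.81))
hf = 4.6242 m
Therefore the friction head loss hf = 4.6242 m.


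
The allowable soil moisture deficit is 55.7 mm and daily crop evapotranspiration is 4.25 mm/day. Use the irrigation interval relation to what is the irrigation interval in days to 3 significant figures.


Approach: apply the irrigation interval relation, interval = SMD / ETc.
interval = 55.7 / 4.25 = 13.1 days
Therefore the irrigation interval = 13.1 days.


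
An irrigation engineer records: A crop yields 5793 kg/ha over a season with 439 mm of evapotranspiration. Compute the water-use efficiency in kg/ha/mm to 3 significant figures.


Approach: apply the water-use efficiency ratio, WUE = yield/ET.
WUE = 5793 / 439 = 13.2 kg/ha/mm
Therefore the water-use efficiency = 13.2 kg/ha/mm.


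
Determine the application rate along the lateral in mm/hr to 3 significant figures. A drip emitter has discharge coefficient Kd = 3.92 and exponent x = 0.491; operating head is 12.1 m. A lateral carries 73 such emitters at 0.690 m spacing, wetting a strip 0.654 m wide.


Approach: apply the emitter equation with a lateral mass balance, q = Kd*h^x; Q = n*q; rate = Q/(n*spacing*width).
Step 1 — single emitter flow (q = Kd*h^x):
  q = 3.92 * 12.1^0.491 = 13.333 L/hr
Step 2 — total lateral flow: Q = 73 * 13.333 = 973.32 L/hr
Step 3 — wetted area: A = 73 * 0.690 * 0.654 = 32.942 m^2
Step 4 — application rate: Q/A = 973.32/32.942 = 29.5 mm/hr
Therefore the application rate along the lateral = 29.5 mm/hr.


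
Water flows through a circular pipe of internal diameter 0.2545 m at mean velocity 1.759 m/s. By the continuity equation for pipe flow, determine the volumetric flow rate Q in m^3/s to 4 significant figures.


Approach: apply the continuity equation for pipe flow, Q = A * v with A = pi*(D/2)^2.
A = pi*(0.2545/2)^2 = 0.0508704 m^2
Q = 0.0508704 * 1.759 = 0.08948 m^3/s
Therefore the volumetric flow rate Q = 0.08948 m^3/s.


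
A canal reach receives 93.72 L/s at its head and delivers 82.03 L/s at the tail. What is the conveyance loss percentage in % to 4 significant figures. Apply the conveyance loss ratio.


Approach: apply the conveyance loss ratio, loss% = ((Q_head - Q_tail)/Q_head)*100.
loss = ((93.72 - 82.03)/93.72)*100 = 12.47 %
Therefore the conveyance loss percentage = 12.47 %.


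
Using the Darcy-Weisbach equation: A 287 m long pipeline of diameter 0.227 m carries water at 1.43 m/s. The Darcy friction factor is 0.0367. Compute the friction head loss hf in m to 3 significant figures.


Approach: apply the Darcy-Weisbach equation, hf = f*(L/D)*(v^2/(2g)).
hf = 0.0367 * (287/0.227) * (1.43^2 / (2*9.81))
hf = 4.84 m
Therefore the friction head loss hf = 4.84 m.


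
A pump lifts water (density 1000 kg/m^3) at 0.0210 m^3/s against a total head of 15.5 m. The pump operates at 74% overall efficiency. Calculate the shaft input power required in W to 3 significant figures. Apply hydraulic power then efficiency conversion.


Approach: apply hydraulic power then efficiency conversion, P = rho*g*Q*H; P_in = P/eta.
Step 1 — hydraulic power (P = rho*g*Q*H):
  P = 1000 * 9.81 * 0.0210 * 15.5 = 3193.2 W
Step 2 — input power: P_in = P/eta = 3193.2 / 0.74 = 4320 W
Therefore the shaft input power required = 4320 W.


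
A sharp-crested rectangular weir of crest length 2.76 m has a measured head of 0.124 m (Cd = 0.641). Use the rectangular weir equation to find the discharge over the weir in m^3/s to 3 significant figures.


Approach: apply the rectangular weir equation, Q = (2/3)*Cd*L*sqrt(2g)*H^1.5.
Q = (2/3)*0.641*2.76*sqrt(2*9.81)*0.124^1.5 = 0.228 m^3/s
Therefore the discharge over the weir = 0.228 m^3/s.


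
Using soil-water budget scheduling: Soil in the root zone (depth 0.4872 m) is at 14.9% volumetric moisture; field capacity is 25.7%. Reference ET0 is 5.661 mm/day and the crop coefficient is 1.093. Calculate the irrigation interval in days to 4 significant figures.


Approach: apply soil-water budget scheduling, SMD = (FC-theta)/100*depth*1000; ETc = ET0*Kc; interval = SMD/ETc.
Step 1 — soil moisture deficit:
  SMD = (25.7 - 14.9)/100 * 0.4872 * 1000 = 52.6176 mm
Step 2 — daily crop ET (ETc = ET0*Kc):
  ETc = 5.661 * 1.093 = 6.18747 mm/day
Step 3 — irrigation interval (SMD/ETc):
  interval = 52.6176 / 6.18747 = 8.504 days
Therefore the irrigation interval = 8.504 days.


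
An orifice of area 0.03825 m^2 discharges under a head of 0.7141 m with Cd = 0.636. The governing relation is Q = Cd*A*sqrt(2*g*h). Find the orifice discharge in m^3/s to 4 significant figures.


Q = 0.636 * 0.03825 * sqrt(2*9.81*0.7141) = 0.09106 m^3/s
Therefore the orifice discharge = 0.09106 m^3/s.


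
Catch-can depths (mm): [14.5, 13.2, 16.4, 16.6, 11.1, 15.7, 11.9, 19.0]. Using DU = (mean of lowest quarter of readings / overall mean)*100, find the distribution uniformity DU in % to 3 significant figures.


sorted lowest 2 of 8: [11.1, 11.9] -> mean = 11.500 mm
overall mean = 14.800 mm
DU = (11.500/14.800)*100 = 77.7 %
Therefore the distribution uniformity DU = 77.7 %.


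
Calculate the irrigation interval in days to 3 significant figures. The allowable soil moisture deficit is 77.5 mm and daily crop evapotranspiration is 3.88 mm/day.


Approach: apply the irrigation interval relation, interval = SMD / ETc.
interval = 77.5 / 3.88 = 20.0 days
Therefore the irrigation interval = 20.0 days.


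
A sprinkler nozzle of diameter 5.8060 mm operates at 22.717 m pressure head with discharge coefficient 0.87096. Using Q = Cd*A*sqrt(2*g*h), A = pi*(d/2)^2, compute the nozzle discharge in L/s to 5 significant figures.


A = pi*(5.8060e-3/2)^2 = 2.647549e-05 m^2
Q = 0.87096 * 2.647549e-05 * sqrt(2*9.81*22.717) * 1000 = 0.48682 L/s
Therefore the nozzle discharge = 0.48682 L/s.


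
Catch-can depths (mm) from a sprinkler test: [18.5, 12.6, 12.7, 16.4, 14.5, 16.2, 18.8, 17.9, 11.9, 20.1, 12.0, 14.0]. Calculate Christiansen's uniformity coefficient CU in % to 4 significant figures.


Approach: apply Christiansen's uniformity coefficient, CU = (1 - mean_abs_deviation/mean)*100.
mean = 15.4667 mm
mean |d_i - mean| = 2.51667 mm
CU = (1 - 2.51667/15.4667)*100 = 83.73 %
Therefore Christiansen's uniformity coefficient CU = 83.73 %.


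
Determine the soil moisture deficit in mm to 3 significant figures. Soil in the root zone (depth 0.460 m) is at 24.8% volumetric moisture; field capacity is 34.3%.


Approach: apply the soil moisture deficit relation, SMD = (FC - theta)/100 * depth * 1000.
SMD = (34.3 - 24.8)/100 * 0.460 * 1000 = 43.7 mm
Therefore the soil moisture deficit = 43.7 mm.


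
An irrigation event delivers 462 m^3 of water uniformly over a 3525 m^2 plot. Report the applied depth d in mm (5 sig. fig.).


Approach: apply depth from volume over area, d = (V/A)*1000.
d = (462 / 3525) * 1000 = 131.06 mm
Therefore the applied depth d = 131.06 mm.


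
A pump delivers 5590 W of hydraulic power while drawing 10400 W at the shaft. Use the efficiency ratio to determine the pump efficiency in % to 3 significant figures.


Approach: apply the efficiency ratio, eta = (P_out/P_in)*100.
eta = (5590 / 10400) * 100 = 53.8 %
Therefore the pump efficiency = 53.8 %.


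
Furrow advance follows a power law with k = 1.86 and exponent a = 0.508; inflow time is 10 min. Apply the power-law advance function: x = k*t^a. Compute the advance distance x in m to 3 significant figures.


x = 1.86 * 10^0.508 = 5.99 m
Therefore the advance distance x = 5.99 m.


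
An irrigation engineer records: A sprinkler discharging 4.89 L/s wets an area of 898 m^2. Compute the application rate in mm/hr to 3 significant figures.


Approach: apply the application rate relation, rate = (Q/A)*3600.
rate = (4.89 / 898) * 3600 = 19.6 mm/hr
Therefore the application rate = 19.6 mm/hr.


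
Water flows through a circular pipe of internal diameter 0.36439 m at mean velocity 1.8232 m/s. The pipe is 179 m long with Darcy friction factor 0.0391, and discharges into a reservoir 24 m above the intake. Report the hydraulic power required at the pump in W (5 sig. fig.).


Approach: apply continuity + Darcy-Weisbach + hydraulic power, Q = A*v; hf = f*(L/D)*(v^2/(2g)); H = static + hf; P = rho*g*Q*H.
Step 1 — flow rate (continuity, Q = A*v):
  A = pi*(0.36439/2)^2 = 0.1042852 m^2
  Q = 0.1042852 * 1.8232 = 0.1901328 m^3/s
Step 2 — friction head loss (Darcy-Weisbach):
  hf = 0.0391 * (179/0.36439) * (1.8232^2 / (2*9.81))
  hf = 3.254115 m
Step 3 — total head: H = 24 + 3.254115 = 27.25412 m
Step 4 — hydraulic power (P = rho*g*Q*H):
  P = 1000 * 9.81 * 0.1901328 * 27.25412 = 50834 W
Therefore the hydraulic power required at the pump = 50834 W.


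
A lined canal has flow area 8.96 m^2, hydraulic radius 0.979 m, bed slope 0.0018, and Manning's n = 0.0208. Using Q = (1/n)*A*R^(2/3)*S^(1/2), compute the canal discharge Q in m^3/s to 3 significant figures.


Q = (1/0.0208) * 8.96 * 0.979^(2/3) * 0.0018^(1/2) = 18.0 m^3/s
Therefore the canal discharge Q = 18.0 m^3/s.


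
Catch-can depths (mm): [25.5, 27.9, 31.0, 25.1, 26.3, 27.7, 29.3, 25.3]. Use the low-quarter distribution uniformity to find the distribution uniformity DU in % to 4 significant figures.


Approach: apply the low-quarter distribution uniformity, DU = (mean of lowest quarter of readings / overall mean)*100.
sorted lowest 2 of 8: [25.1, 25.3] -> mean = 25.2000 mm
overall mean = 27.2625 mm
DU = (25.2000/27.2625)*100 = 92.43 %
Therefore the distribution uniformity DU = 92.43 %.


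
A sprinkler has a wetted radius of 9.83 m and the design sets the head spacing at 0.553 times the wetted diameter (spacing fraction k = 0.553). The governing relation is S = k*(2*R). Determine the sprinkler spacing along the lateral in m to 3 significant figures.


S = 0.553 * (2 * 9.83) = 10.9 m
Therefore the sprinkler spacing along the lateral = 10.9 m.


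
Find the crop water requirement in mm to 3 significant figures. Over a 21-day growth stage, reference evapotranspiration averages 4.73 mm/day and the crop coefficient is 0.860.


Approach: apply the crop water requirement relation, CWR = ET0 * Kc * days.
CWR = 4.73 * 0.860 * 21 = 85.4 mm
Therefore the crop water requirement = 85.4 mm.


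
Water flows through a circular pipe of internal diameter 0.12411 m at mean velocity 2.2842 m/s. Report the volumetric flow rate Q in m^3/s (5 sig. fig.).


Approach: apply the continuity equation for pipe flow, Q = A * v with A = pi*(D/2)^2.
A = pi*(0.12411/2)^2 = 0.01209772 m^2
Q = 0.01209772 * 2.2842 = 0.027634 m^3/s
Therefore the volumetric flow rate Q = 0.027634 m^3/s.


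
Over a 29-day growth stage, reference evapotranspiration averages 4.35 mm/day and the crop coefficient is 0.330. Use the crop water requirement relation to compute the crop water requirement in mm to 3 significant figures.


Approach: apply the crop water requirement relation, CWR = ET0 * Kc * days.
CWR = 4.35 * 0.330 * 29 = 41.6 mm
Therefore the crop water requirement = 41.6 mm.


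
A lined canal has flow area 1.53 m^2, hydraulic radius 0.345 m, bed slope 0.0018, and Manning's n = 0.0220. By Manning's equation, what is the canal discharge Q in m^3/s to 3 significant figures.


Approach: apply Manning's equation, Q = (1/n)*A*R^(2/3)*S^(1/2).
Q = (1/0.0220) * 1.53 * 0.345^(2/3) * 0.0018^(1/2) = 1.45 m^3/s
Therefore the canal discharge Q = 1.45 m^3/s.


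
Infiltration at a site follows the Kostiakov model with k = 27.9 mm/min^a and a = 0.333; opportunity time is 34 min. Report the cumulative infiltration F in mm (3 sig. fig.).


Approach: apply the Kostiakov infiltration equation, F = k*t^a.
F = 27.9 * 34^0.333 = 90.3 mm
Therefore the cumulative infiltration F = 90.3 mm.


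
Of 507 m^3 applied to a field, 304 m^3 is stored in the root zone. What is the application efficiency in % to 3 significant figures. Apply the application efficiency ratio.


Approach: apply the application efficiency ratio, Ea = (stored/applied)*100.
Ea = (304/507)*100 = 60.0 %
Therefore the application efficiency = 60.0 %.


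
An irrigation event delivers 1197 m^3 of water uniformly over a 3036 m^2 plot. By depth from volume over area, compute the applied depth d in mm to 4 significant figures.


Approach: apply depth from volume over area, d = (V/A)*1000.
d = (1197 / 3036) * 1000 = 394.3 mm
Therefore the applied depth d = 394.3 mm.


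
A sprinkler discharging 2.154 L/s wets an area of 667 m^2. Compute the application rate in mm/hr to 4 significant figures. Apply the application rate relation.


Approach: apply the application rate relation, rate = (Q/A)*3600.
rate = (2.154 / 667) * 3600 = 11.63 mm/hr
Therefore the application rate = 11.63 mm/hr.


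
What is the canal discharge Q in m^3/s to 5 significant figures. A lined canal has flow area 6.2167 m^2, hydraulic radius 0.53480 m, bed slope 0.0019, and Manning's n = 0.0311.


Approach: apply Manning's equation, Q = (1/n)*A*R^(2/3)*S^(1/2).
Q = (1/0.0311) * 6.2167 * 0.53480^(2/3) * 0.0019^(1/2) = 5.7408 m^3/s
Therefore the canal discharge Q = 5.7408 m^3/s.


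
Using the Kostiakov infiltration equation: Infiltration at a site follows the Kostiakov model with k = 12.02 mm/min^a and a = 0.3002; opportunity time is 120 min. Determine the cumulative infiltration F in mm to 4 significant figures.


Approach: apply the Kostiakov infiltration equation, F = k*t^a.
F = 12.02 * 120^0.3002 = 50.59 mm
Therefore the cumulative infiltration F = 50.59 mm.


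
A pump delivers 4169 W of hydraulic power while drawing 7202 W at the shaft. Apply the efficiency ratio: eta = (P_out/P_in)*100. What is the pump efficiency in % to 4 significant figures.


eta = (4169 / 7202) * 100 = 57.89 %
Therefore the pump efficiency = 57.89 %.


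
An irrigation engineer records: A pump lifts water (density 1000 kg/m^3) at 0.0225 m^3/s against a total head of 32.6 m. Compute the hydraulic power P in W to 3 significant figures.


Approach: apply the hydraulic power relation, P = rho*g*Q*H.
P = 1000 * 9.81 * 0.0225 * 32.6 = 7200 W
Therefore the hydraulic power P = 7200 W.


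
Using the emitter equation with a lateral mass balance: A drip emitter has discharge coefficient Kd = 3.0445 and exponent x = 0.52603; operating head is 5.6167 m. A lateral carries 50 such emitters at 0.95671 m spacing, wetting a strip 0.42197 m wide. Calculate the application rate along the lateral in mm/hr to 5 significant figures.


Approach: apply the emitter equation with a lateral mass balance, q = Kd*h^x; Q = n*q; rate = Q/(n*spacing*width).
Step 1 — single emitter flow (q = Kd*h^x):
  q = 3.0445 * 5.6167^0.52603 = 7.546848 L/hr
Step 2 — total lateral flow: Q = 50 * 7.546848 = 377.3424 L/hr
Step 3 — wetted area: A = 50 * 0.95671 * 0.42197 = 20.18515 m^2
Step 4 — application rate: Q/A = 377.3424/20.18515 = 18.694 mm/hr
Therefore the application rate along the lateral = 18.694 mm/hr.


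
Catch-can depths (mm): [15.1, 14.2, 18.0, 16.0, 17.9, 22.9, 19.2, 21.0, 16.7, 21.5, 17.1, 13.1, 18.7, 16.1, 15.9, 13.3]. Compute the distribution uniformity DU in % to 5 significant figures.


Approach: apply the low-quarter distribution uniformity, DU = (mean of lowest quarter of readings / overall mean)*100.
sorted lowest 4 of 16: [13.1, 13.3, 14.2, 15.1] -> mean = 13.92500 mm
overall mean = 17.29375 mm
DU = (13.92500/17.29375)*100 = 80.520 %
Therefore the distribution uniformity DU = 80.520 %.


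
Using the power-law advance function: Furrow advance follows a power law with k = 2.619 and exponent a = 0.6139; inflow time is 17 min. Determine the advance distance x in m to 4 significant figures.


Approach: apply the power-law advance function, x = k*t^a.
x = 2.619 * 17^0.6139 = 14.91 m
Therefore the advance distance x = 14.91 m.


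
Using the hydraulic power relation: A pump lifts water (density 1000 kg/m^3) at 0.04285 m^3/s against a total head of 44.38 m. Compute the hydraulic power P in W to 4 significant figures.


Approach: apply the hydraulic power relation, P = rho*g*Q*H.
P = 1000 * 9.81 * 0.04285 * 44.38 = 18660 W
Therefore the hydraulic power P = 18660 W.


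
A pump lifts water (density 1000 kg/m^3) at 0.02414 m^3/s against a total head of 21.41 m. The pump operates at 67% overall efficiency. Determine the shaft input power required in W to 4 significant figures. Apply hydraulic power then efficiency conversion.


Approach: apply hydraulic power then efficiency conversion, P = rho*g*Q*H; P_in = P/eta.
Step 1 — hydraulic power (P = rho*g*Q*H):
  P = 1000 * 9.81 * 0.02414 * 21.41 = 5070.17 W
Step 2 — input power: P_in = P/eta = 5070.17 / 0.67 = 7567 W
Therefore the shaft input power required = 7567 W.


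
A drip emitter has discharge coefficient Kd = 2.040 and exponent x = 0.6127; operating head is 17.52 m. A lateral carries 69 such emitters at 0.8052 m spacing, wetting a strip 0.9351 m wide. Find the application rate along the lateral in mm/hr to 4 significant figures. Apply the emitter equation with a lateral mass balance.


Approach: apply the emitter equation with a lateral mass balance, q = Kd*h^x; Q = n*q; rate = Q/(n*spacing*width).
Step 1 — single emitter flow (q = Kd*h^x):
  q = 2.040 * 17.52^0.6127 = 11.7908 L/hr
Step 2 — total lateral flow: Q = 69 * 11.7908 = 813.566 L/hr
Step 3 — wetted area: A = 69 * 0.8052 * 0.9351 = 51.9530 m^2
Step 4 — application rate: Q/A = 813.566/51.9530 = 15.66 mm/hr
Therefore the application rate along the lateral = 15.66 mm/hr.


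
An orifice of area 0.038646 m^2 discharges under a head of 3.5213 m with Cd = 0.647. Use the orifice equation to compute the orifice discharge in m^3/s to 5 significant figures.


Approach: apply the orifice equation, Q = Cd*A*sqrt(2*g*h).
Q = 0.647 * 0.038646 * sqrt(2*9.81*3.5213) = 0.20783 m^3/s
Therefore the orifice discharge = 0.20783 m^3/s.


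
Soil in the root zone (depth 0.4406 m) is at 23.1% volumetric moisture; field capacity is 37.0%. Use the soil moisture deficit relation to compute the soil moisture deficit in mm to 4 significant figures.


Approach: apply the soil moisture deficit relation, SMD = (FC - theta)/100 * depth * 1000.
SMD = (37.0 - 23.1)/100 * 0.4406 * 1000 = 61.24 mm
Therefore the soil moisture deficit = 61.24 mm.


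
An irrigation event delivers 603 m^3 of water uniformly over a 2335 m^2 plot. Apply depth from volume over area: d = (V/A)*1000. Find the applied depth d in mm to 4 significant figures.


d = (603 / 2335) * 1000 = 258.2 mm
Therefore the applied depth d = 258.2 mm.


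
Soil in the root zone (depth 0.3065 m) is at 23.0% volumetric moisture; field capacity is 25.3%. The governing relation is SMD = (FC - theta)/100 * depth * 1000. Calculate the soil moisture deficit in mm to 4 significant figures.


SMD = (25.3 - 23.0)/100 * 0.3065 * 1000 = 7.050 mm
Therefore the soil moisture deficit = 7.050 mm.


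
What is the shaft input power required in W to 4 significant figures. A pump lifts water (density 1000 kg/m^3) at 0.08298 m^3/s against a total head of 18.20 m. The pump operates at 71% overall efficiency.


Approach: apply hydraulic power then efficiency conversion, P = rho*g*Q*H; P_in = P/eta.
Step 1 — hydraulic power (P = rho*g*Q*H):
  P = 1000 * 9.81 * 0.08298 * 18.20 = 14815.4 W
Step 2 — input power: P_in = P/eta = 14815.4 / 0.71 = 20870 W
Therefore the shaft input power required = 20870 W.


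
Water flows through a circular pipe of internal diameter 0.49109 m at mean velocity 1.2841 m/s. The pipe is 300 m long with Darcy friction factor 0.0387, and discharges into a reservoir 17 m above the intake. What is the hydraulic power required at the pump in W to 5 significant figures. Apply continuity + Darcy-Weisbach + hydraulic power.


Approach: apply continuity + Darcy-Weisbach + hydraulic power, Q = A*v; hf = f*(L/D)*(v^2/(2g)); H = static + hf; P = rho*g*Q*H.
Step 1 — flow rate (continuity, Q = A*v):
  A = pi*(0.49109/2)^2 = 0.1894140 m^2
  Q = 0.1894140 * 1.2841 = 0.2432265 m^3/s
Step 2 — friction head loss (Darcy-Weisbach):
  hf = 0.0387 * (300/0.49109) * (1.2841^2 / (2*9.81))
  hf = 1.986872 m
Step 3 — total head: H = 17 + 1.986872 = 18.98687 m
Step 4 — hydraulic power (P = rho*g*Q*H):
  P = 1000 * 9.81 * 0.2432265 * 18.98687 = 45304 W
Therefore the hydraulic power required at the pump = 45304 W.


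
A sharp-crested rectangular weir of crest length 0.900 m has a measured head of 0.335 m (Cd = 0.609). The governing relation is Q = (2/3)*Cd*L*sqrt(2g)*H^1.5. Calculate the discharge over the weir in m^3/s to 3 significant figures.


Q = (2/3)*0.609*0.900*sqrt(2*9.81)*0.335^1.5 = 0.314 m^3/s
Therefore the discharge over the weir = 0.314 m^3/s.


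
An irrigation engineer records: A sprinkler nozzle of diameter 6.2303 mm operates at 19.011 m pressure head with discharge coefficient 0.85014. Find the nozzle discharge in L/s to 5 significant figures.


Approach: apply the orifice equation, Q = Cd*A*sqrt(2*g*h), A = pi*(d/2)^2.
A = pi*(6.2303e-3/2)^2 = 3.048652e-05 m^2
Q = 0.85014 * 3.048652e-05 * sqrt(2*9.81*19.011) * 1000 = 0.50055 L/s
Therefore the nozzle discharge = 0.50055 L/s.


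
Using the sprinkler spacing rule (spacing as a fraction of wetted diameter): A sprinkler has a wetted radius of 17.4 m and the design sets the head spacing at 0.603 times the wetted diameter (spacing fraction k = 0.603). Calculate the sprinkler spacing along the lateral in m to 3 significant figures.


Approach: apply the sprinkler spacing rule (spacing as a fraction of wetted diameter), S = k*(2*R).
S = 0.603 * (2 * 17.4) = 21.0 m
Therefore the sprinkler spacing along the lateral = 21.0 m.


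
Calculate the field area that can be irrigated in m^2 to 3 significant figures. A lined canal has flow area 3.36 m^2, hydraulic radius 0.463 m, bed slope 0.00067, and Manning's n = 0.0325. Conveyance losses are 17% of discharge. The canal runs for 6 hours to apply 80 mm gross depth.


Approach: apply Manning's equation with a conveyance and depth budget, Q = (1/n)*A*R^(2/3)*S^(1/2); Q_field = Q*(1-loss); Area = Q_field*t/(d/1000).
Step 1 — canal discharge (Manning's equation):
  Q = (1/0.0325) * 3.36 * 0.463^(2/3) * 0.00067^(1/2) = 1.6016 m^3/s
Step 2 — delivered flow: Q_field = 1.6016*(1 - 17/100) = 1.3293 m^3/s
Step 3 — volume delivered: V = 1.3293 * 6*3600 = 28713 m^3
Step 4 — area served: A = V / (depth/1000) = 28713 / 0.08 = 359000 m^2
Therefore the field area that can be irrigated = 359000 m^2.


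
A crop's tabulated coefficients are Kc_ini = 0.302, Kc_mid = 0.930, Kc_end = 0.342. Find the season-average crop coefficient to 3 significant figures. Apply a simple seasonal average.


Approach: apply a simple seasonal average, Kc_avg = (Kc_ini + Kc_mid + Kc_end)/3.
Kc_avg = (0.302 + 0.930 + 0.342)/3 = 0.525
Therefore the season-average crop coefficient = 0.525.


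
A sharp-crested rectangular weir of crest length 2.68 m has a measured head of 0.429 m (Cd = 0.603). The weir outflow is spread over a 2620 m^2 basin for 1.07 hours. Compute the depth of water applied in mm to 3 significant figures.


Approach: apply the rectangular weir equation with a volume-to-depth conversion, Q = (2/3)*Cd*L*sqrt(2g)*H^1.5; d = Q*t/A * 1000.
Step 1 — weir discharge:
  Q = (2/3)*0.603*2.68*sqrt(2*9.81)*0.429^1.5 = 1.3409 m^3/s
Step 2 — volume: V = 1.3409 * 1.07*3600 = 5165.1 m^3
Step 3 — depth: d = V/A * 1000 = 5165.1/2620 * 1000 = 1970 mm
Therefore the depth of water applied = 1970 mm.


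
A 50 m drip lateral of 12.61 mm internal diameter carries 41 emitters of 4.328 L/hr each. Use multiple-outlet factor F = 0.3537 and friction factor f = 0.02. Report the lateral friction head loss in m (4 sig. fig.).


Approach: apply Darcy-Weisbach with the multiple-outlet F-factor, Q = n*q/(3600*1000) m^3/s; v = Q/A; hf = F*f*(L/D)*(v^2/(2g)).
Q = 41*4.328/(3600*1000) = 4.92911e-05 m^3/s
A = pi*(12.61e-3/2)^2 = 1.24888e-04 m^2, so v = Q/A = 0.394683 m/s
hf = 0.3537*0.02*(50/0.01261)*(0.394683^2/(2*9.81)) = 0.2227 m
Therefore the lateral friction head loss = 0.2227 m.
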